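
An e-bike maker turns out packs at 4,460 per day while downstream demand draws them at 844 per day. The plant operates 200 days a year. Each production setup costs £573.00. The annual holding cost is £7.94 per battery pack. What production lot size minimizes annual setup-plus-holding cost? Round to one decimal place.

Q* ≈ 5,481.8 packs

Annual demand D = 844 × 200 = 168,800.
Production build-up factor (1 − d/p) = 1 − 844/4,460 = 0.8108.
Q* = √(2DS / (H(1 − d/p))) = √(2 × 168,800 × 573 / (7.94 × 0.8108)).
= √(193,444,800 / 6.4375) ≈ 5481.779.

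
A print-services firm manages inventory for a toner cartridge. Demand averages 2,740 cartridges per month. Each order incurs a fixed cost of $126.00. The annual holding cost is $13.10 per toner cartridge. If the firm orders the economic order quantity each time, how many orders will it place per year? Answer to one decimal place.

N ≈ 41.3 orders per year

Annual demand D = 2,740 × 12 = 32,880.
EOQ = √(2DS/H) = √(2 × 32,880 × 126 / 13.1) ≈ 795.30.
Orders per year = D / Q* = 32,880 / 795.30 ≈ 41.343.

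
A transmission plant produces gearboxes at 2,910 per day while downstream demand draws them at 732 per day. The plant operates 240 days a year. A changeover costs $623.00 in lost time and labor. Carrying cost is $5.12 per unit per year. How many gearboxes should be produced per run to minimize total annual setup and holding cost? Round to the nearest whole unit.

Annual demand D = 732 × 240 = 175,680.
Production build-up factor (1 − d/p) = 1 − 732/2,910 = 0.7485.
Q* = √(2DS / (H(1 − d/p))) = √(2 × 175,680 × 623 / (5.12 × 0.7485)).
= √(218,897,280 / 3.8321) ≈ 7557.928.

Q* ≈ 7,558 gearboxes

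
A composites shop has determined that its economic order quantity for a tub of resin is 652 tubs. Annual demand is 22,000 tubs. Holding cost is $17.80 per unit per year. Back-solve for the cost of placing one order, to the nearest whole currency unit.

S ≈ $172

Invert the EOQ relation Q*² = 2DS/H.
From Q* = √(2DS/H): S = Q*²H / (2D) = 652² × 17.8 / (2 × 22,000) = 171.9739.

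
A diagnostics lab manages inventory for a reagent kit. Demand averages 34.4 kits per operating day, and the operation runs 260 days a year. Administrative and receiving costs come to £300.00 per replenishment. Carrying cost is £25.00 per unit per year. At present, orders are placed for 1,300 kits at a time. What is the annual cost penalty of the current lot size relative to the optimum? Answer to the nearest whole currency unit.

Extra cost ≈ £6,731 per year

Annual demand D = 34.4 × 260 = 8,944.
EOQ = √(2DS/H) = √(2 × 8,944 × 300 / 25) ≈ 463.31.
Cost at Q* = (D/Q*)S + (Q*/2)H = √(2DSH) ≈ £11,582.75.
Cost at Q = 1,300: (8,944/1,300)×300 + (1,300/2)×25 = £2,064.00 + £16,250.00 = £18,314.00.
Excess = £18,314.00 − £11,582.75 = £6,731.25.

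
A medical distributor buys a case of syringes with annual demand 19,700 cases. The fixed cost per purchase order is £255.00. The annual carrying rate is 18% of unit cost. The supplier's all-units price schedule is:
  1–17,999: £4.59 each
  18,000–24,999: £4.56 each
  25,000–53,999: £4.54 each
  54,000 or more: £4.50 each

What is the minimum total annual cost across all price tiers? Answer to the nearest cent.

Holding cost per unit per year at price C is H = 0.18·C.
For each price level, check whether its EOQ is feasible; otherwise the best quantity at that price is the breakpoint.
EOQ at £4.59 = 3487.2 (feasible in tier 1): TC = 19,700×£4.59 + (19,700/3487.2)×255 + (3487.2/2)×0.18×£4.59 = £93,304.12.
EOQ at £4.56 = 3498.6 < 18000, so use break Q=18000: TC = 19,700×£4.56 + (19,700/18000.0)×255 + (18000.0/2)×0.18×£4.56 = £97,498.28.
EOQ at £4.54 = 3506.3 < 25000, so use break Q=25000: TC = 19,700×£4.54 + (19,700/25000.0)×255 + (25000.0/2)×0.18×£4.54 = £99,853.94.
EOQ at £4.50 = 3521.9 < 54000, so use break Q=54000: TC = 19,700×£4.50 + (19,700/54000.0)×255 + (54000.0/2)×0.18×£4.50 = £110,613.03.
Lowest total cost among the candidates is at Q = 3487.2.

TC* ≈ £93,304.12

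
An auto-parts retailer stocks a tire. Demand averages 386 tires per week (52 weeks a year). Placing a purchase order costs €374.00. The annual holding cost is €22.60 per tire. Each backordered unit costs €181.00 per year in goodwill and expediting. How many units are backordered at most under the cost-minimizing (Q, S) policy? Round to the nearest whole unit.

S* ≈ 96 tires

Annual demand D = 386 × 52 = 20,072.
With planned backorders, Q* = √(2DS/H) · √((H+B)/B).
√(2DS/H) = √(2 × 20,072 × 374 / 22.6) = 815.064.
√((H+B)/B) = √((22.6+181)/181) = 1.0606.
Q* ≈ 864.453.
S* = Q* · H/(H+B) = 864.453 × 22.6/203.6 ≈ 95.956.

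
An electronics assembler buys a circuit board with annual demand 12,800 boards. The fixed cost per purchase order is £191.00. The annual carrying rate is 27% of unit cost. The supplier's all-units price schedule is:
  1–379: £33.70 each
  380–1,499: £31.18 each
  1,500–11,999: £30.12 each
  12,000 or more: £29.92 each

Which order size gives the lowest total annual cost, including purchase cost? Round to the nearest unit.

Q* ≈ 1,500 boards

Holding cost per unit per year at price C is H = 0.27·C.
For each price level, check whether its EOQ is feasible; otherwise the best quantity at that price is the breakpoint.
Tier 1 (£33.70): EOQ = 733.1 exceeds tier's upper bound 379, so this tier is dominated.
EOQ at £31.18 = 762.1 (feasible in tier 2): TC = 12,800×£31.18 + (12,800/762.1)×191 + (762.1/2)×0.27×£31.18 = £405,519.89.
EOQ at £30.12 = 775.4 < 1500, so use break Q=1500: TC = 12,800×£30.12 + (12,800/1500.0)×191 + (1500.0/2)×0.27×£30.12 = £393,265.17.
EOQ at £29.92 = 778.0 < 12000, so use break Q=12000: TC = 12,800×£29.92 + (12,800/12000.0)×191 + (12000.0/2)×0.27×£29.92 = £431,650.13.
Lowest total cost is £393,265.17 at Q = 1500.0.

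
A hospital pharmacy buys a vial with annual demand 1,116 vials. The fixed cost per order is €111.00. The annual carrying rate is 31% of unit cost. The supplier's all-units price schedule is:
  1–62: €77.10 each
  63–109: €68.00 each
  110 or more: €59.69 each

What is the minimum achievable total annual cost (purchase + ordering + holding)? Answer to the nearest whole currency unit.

Holding cost per unit per year at price C is H = 0.31·C.
Evaluate total cost at each tier's feasible EOQ or, if the EOQ is below the tier, at the tier's minimum quantity.
Tier 1 (€77.10): EOQ = 101.8 exceeds tier's upper bound 62, so this tier is dominated.
EOQ at €68.00 = 108.4 (feasible in tier 2): TC = 1,116×€68.00 + (1,116/108.4)×111 + (108.4/2)×0.31×€68.00 = €78,173.30.
EOQ at €59.69 = 115.7 (feasible in tier 3): TC = 1,116×€59.69 + (1,116/115.7)×111 + (115.7/2)×0.31×€59.69 = €68,755.16.
Lowest total cost among the candidates is at Q = 115.7.

TC* ≈ €68,755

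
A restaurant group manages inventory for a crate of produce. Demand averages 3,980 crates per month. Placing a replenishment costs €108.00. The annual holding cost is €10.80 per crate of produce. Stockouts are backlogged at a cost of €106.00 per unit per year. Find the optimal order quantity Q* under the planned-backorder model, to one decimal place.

Annual demand D = 3,980 × 12 = 47,760.
With planned backorders, Q* = √(2DS/H) · √((H+B)/B).
√(2DS/H) = √(2 × 47,760 × 108 / 10.8) = 977.343.
√((H+B)/B) = √((10.8+106)/106) = 1.0497.
Q* ≈ 1025.925.

Q* ≈ 1,025.9 crates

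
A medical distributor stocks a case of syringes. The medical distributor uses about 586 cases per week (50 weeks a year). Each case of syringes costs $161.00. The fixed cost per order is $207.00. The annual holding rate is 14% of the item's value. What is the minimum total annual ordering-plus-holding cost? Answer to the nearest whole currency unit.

Annual demand D = 586 × 50 = 29,300.
Holding cost H = 0.14 × $161.00 = $22.5400 per unit per year.
EOQ = √(2DS/H) = √(2 × 29,300 × 207 / 22.54) ≈ 733.60.
At the optimum the two cost components are equal, so total cost = 2·(Q*/2)H = Q*·H.
Minimum total = √(2DSH) = √(2 × 29,300 × 207 × 22.54) ≈ 16535.257.

TC* ≈ $16,535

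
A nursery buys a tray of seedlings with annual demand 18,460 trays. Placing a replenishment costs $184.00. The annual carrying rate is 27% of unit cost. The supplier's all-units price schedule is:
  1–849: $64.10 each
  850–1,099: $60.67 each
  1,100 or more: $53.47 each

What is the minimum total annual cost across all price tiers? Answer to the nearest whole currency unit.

Holding cost per unit per year at price C is H = 0.27·C.
Evaluate total cost at each tier's feasible EOQ or, if the EOQ is below the tier, at the tier's minimum quantity.
EOQ at $64.10 = 626.5 (feasible in tier 1): TC = 18,460×$64.10 + (18,460/626.5)×184 + (626.5/2)×0.27×$64.10 = $1,194,129.03.
EOQ at $60.67 = 644.0 < 850, so use break Q=850: TC = 18,460×$60.67 + (18,460/850.0)×184 + (850.0/2)×0.27×$60.67 = $1,130,926.13.
EOQ at $53.47 = 686.0 < 1100, so use break Q=1100: TC = 18,460×$53.47 + (18,460/1100.0)×184 + (1100.0/2)×0.27×$53.47 = $998,084.35.
Lowest total cost among the candidates is at Q = 1100.0.

TC* ≈ $998,084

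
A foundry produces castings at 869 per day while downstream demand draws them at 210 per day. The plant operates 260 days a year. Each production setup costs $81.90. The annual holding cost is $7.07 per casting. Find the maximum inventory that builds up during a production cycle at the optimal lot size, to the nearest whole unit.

I_max ≈ 979 castings

Annual demand D = 210 × 260 = 54,600.
Production build-up factor (1 − d/p) = 1 − 210/869 = 0.7583.
Q* = √(2DS / (H(1 − d/p))) = √(2 × 54,600 × 81.9 / (7.07 × 0.7583)).
= √(8,943,480 / 5.3615) ≈ 1291.549.
Maximum inventory = Q*(1 − d/p) = 1291.549 × 0.7583 ≈ 979.437.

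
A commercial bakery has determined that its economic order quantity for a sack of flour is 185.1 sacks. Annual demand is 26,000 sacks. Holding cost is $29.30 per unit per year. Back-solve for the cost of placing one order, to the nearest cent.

The basic EOQ model gives Q* = √(2DS/H); rearrange for the unknown.
From Q* = √(2DS/H): S = Q*²H / (2D) = 185.1² × 29.3 / (2 × 26,000) = 19.3053.

S ≈ $19.31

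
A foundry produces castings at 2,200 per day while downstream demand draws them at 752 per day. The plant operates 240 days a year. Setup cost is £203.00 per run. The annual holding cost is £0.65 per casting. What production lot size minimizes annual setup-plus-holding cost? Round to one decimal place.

Q* ≈ 13,087.2 castings

Annual demand D = 752 × 240 = 180,480.
Production build-up factor (1 − d/p) = 1 − 752/2,200 = 0.6582.
Q* = √(2DS / (H(1 − d/p))) = √(2 × 180,480 × 203 / (0.65 × 0.6582)).
= √(73,274,880 / 0.4278) ≈ 13087.236.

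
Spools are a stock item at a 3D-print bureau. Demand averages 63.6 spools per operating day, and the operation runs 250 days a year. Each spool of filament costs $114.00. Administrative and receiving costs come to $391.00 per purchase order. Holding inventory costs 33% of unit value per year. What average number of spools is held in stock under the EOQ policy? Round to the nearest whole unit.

Annual demand D = 63.6 × 250 = 15,900.
Holding cost H = 0.33 × $114.00 = $37.6200 per unit per year.
The optimal lot size = √(2DS/H) = √(2 × 15,900 × 391 / 37.62) ≈ 574.90.
Average inventory = Q*/2 ≈ 574.90 / 2 = 287.450.

Average inventory ≈ 287 spools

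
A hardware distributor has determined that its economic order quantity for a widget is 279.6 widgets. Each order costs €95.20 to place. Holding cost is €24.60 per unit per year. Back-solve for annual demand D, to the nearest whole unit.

D ≈ 10,100 widgets per year

Invert the EOQ relation Q*² = 2DS/H.
From Q* = √(2DS/H): D = Q*²H / (2S) = 279.6² × 24.6 / (2 × 95.2) = 10100.491.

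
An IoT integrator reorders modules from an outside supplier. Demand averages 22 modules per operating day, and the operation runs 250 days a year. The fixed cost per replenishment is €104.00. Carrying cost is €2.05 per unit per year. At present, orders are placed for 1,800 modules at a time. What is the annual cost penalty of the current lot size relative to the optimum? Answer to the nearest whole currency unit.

Extra cost ≈ €631 per year

Annual demand D = 22 × 250 = 5,500.
EOQ = √(2DS/H) = √(2 × 5,500 × 104 / 2.05) ≈ 747.03.
Cost at Q* = (D/Q*)S + (Q*/2)H = √(2DSH) ≈ €1,531.40.
Cost at Q = 1,800: (5,500/1,800)×104 + (1,800/2)×2.05 = €317.78 + €1,845.00 = €2,162.78.
Excess = €2,162.78 − €1,531.40 = €631.37.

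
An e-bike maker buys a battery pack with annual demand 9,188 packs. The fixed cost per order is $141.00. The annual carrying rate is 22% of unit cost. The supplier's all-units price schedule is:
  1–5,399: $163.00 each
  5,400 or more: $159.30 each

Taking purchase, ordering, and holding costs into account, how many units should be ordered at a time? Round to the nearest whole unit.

Q* ≈ 269 packs

Holding cost per unit per year at price C is H = 0.22·C.
For each price level, check whether its EOQ is feasible; otherwise the best quantity at that price is the breakpoint.
EOQ at $163.00 = 268.8 (feasible in tier 1): TC = 9,188×$163.00 + (9,188/268.8)×141 + (268.8/2)×0.22×$163.00 = $1,507,283.18.
EOQ at $159.30 = 271.9 < 5400, so use break Q=5400: TC = 9,188×$159.30 + (9,188/5400.0)×141 + (5400.0/2)×0.22×$159.30 = $1,558,512.51.
Lowest total cost is $1,507,283.18 at Q = 268.8.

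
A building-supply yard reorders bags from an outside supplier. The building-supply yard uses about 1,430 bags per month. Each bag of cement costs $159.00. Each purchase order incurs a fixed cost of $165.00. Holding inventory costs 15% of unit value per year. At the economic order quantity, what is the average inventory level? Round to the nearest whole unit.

Average inventory ≈ 244 bags

Annual demand D = 1,430 × 12 = 17,160.
Holding cost H = 0.15 × $159.00 = $23.8500 per unit per year.
The optimal lot size = √(2DS/H) = √(2 × 17,160 × 165 / 23.85) ≈ 487.27.
Average inventory = Q*/2 ≈ 487.27 / 2 = 243.636.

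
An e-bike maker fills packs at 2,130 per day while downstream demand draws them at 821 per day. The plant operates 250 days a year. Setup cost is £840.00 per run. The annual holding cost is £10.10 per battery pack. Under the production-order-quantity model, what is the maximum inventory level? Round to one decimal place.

I_max ≈ 4,580.5 packs

Annual demand D = 821 × 250 = 205,250.
Production build-up factor (1 − d/p) = 1 − 821/2,130 = 0.6146.
Q* = √(2DS / (H(1 − d/p))) = √(2 × 205,250 × 840 / (10.1 × 0.6146)).
= √(344,820,000 / 6.207) ≈ 7453.419.
Maximum inventory = Q*(1 − d/p) = 7453.419 × 0.6146 ≈ 4580.528.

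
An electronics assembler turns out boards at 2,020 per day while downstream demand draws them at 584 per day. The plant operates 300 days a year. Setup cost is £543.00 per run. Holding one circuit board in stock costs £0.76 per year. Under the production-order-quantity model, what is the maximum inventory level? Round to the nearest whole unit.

Annual demand D = 584 × 300 = 175,200.
Production build-up factor (1 − d/p) = 1 − 584/2,020 = 0.7109.
Q* = √(2DS / (H(1 − d/p))) = √(2 × 175,200 × 543 / (0.76 × 0.7109)).
= √(190,267,200 / 0.5403) ≈ 18766.083.
Maximum inventory = Q*(1 − d/p) = 18766.083 × 0.7109 ≈ 13340.641.

I_max ≈ 13,341 boards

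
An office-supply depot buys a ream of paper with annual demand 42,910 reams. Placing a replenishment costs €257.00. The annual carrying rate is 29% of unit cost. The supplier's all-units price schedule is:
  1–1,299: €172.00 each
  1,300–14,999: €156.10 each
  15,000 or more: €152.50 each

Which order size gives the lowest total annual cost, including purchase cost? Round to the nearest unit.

Q* ≈ 1,300 reams

Holding cost per unit per year at price C is H = 0.29·C.
Evaluate total cost at each tier's feasible EOQ or, if the EOQ is below the tier, at the tier's minimum quantity.
EOQ at €172.00 = 665.0 (feasible in tier 1): TC = 42,910×€172.00 + (42,910/665.0)×257 + (665.0/2)×0.29×€172.00 = €7,413,688.36.
EOQ at €156.10 = 698.0 < 1300, so use break Q=1300: TC = 42,910×€156.10 + (42,910/1300.0)×257 + (1300.0/2)×0.29×€156.10 = €6,736,158.83.
EOQ at €152.50 = 706.2 < 15000, so use break Q=15000: TC = 42,910×€152.50 + (42,910/15000.0)×257 + (15000.0/2)×0.29×€152.50 = €6,876,197.69.
Lowest total cost is €6,736,158.83 at Q = 1300.0.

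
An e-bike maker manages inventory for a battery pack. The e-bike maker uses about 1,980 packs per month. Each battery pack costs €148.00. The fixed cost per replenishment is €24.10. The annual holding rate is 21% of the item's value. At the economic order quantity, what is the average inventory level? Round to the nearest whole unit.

Average inventory ≈ 96 packs

Annual demand D = 1,980 × 12 = 23,760.
Holding cost H = 0.21 × €148.00 = €31.0800 per unit per year.
Q* = √(2DS/H) = √(2 × 23,760 × 24.1 / 31.08) ≈ 191.96.
Average inventory = Q*/2 ≈ 191.96 / 2 = 95.979.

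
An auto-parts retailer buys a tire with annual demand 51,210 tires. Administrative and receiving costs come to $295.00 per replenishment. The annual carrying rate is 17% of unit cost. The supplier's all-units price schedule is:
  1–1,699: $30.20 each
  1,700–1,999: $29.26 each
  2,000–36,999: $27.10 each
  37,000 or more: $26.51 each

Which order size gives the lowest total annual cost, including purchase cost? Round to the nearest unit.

Q* ≈ 2,561 tires

Holding cost per unit per year at price C is H = 0.17·C.
Evaluate total cost at each tier's feasible EOQ or, if the EOQ is below the tier, at the tier's minimum quantity.
Tier 1 ($30.20): EOQ = 2425.9 exceeds tier's upper bound 1699, so this tier is dominated.
Tier 2 ($29.26): EOQ = 2464.6 exceeds tier's upper bound 1999, so this tier is dominated.
EOQ at $27.10 = 2560.9 (feasible in tier 3): TC = 51,210×$27.10 + (51,210/2560.9)×295 + (2560.9/2)×0.17×$27.10 = $1,399,589.11.
EOQ at $26.51 = 2589.3 < 37000, so use break Q=37000: TC = 51,210×$26.51 + (51,210/37000.0)×295 + (37000.0/2)×0.17×$26.51 = $1,441,359.35.
Lowest total cost is $1,399,589.11 at Q = 2560.9.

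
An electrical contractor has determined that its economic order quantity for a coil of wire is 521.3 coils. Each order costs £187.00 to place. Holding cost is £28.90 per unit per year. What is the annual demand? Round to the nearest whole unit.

D ≈ 20,999 coils per year

The basic EOQ model gives Q* = √(2DS/H); rearrange for the unknown.
From Q* = √(2DS/H): D = Q*²H / (2S) = 521.3² × 28.9 / (2 × 187) = 20999.149.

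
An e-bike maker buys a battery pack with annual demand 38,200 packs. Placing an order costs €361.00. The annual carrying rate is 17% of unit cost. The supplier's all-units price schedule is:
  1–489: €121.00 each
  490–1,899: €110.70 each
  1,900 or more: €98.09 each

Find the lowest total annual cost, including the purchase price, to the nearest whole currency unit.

Holding cost per unit per year at price C is H = 0.17·C.
Candidates are each tier's EOQ (if it falls in that tier) and each price-break quantity.
Tier 1 (€121.00): EOQ = 1157.9 exceeds tier's upper bound 489, so this tier is dominated.
EOQ at €110.70 = 1210.6 (feasible in tier 2): TC = 38,200×€110.70 + (38,200/1210.6)×361 + (1210.6/2)×0.17×€110.70 = €4,251,522.35.
EOQ at €98.09 = 1286.1 < 1900, so use break Q=1900: TC = 38,200×€98.09 + (38,200/1900.0)×361 + (1900.0/2)×0.17×€98.09 = €3,770,137.54.
Lowest total cost among the candidates is at Q = 1900.0.

TC* ≈ €3,770,138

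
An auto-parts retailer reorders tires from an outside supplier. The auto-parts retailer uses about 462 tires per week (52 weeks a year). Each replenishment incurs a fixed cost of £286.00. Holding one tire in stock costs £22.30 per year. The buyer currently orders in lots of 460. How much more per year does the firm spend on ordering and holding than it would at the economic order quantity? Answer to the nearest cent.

Extra cost ≈ £2,560.22 per year

Annual demand D = 462 × 52 = 24,024.
EOQ = √(2DS/H) = √(2 × 24,024 × 286 / 22.3) ≈ 785.00.
Cost at Q* = (D/Q*)S + (Q*/2)H = √(2DSH) ≈ £17,505.44.
Cost at Q = 460: (24,024/460)×286 + (460/2)×22.3 = £14,936.66 + £5,129.00 = £20,065.66.
Excess = £20,065.66 − £17,505.44 = £2,560.22.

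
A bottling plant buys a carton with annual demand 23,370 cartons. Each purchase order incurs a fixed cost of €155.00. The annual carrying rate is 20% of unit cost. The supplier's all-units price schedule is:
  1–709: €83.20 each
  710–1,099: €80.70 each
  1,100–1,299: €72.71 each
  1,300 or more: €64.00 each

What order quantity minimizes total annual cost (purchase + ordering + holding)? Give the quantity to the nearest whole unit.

Holding cost per unit per year at price C is H = 0.20·C.
Candidates are each tier's EOQ (if it falls in that tier) and each price-break quantity.
EOQ at €83.20 = 659.8 (feasible in tier 1): TC = 23,370×€83.20 + (23,370/659.8)×155 + (659.8/2)×0.20×€83.20 = €1,955,363.61.
EOQ at €80.70 = 670.0 < 710, so use break Q=710: TC = 23,370×€80.70 + (23,370/710.0)×155 + (710.0/2)×0.20×€80.70 = €1,896,790.60.
EOQ at €72.71 = 705.8 < 1100, so use break Q=1100: TC = 23,370×€72.71 + (23,370/1100.0)×155 + (1100.0/2)×0.20×€72.71 = €1,710,523.85.
EOQ at €64.00 = 752.3 < 1300, so use break Q=1300: TC = 23,370×€64.00 + (23,370/1300.0)×155 + (1300.0/2)×0.20×€64.00 = €1,506,786.42.
Lowest total cost is €1,506,786.42 at Q = 1300.0.

Q* ≈ 1,300 cartons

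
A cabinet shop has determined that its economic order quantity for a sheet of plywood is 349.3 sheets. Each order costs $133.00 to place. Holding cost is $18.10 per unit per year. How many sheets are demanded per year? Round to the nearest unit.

Invert the EOQ relation Q*² = 2DS/H.
From Q* = √(2DS/H): D = Q*²H / (2S) = 349.3² × 18.1 / (2 × 133) = 8302.218.

D ≈ 8,302 sheets per year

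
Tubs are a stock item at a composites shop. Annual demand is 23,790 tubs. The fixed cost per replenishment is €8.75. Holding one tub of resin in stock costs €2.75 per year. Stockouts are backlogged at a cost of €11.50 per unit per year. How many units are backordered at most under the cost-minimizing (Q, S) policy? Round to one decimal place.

With planned backorders, Q* = √(2DS/H) · √((H+B)/B).
√(2DS/H) = √(2 × 23,790 × 8.75 / 2.75) = 389.090.
√((H+B)/B) = √((2.75+11.5)/11.5) = 1.1132.
Q* ≈ 433.120.
S* = Q* · H/(H+B) = 433.120 × 2.75/14.25 ≈ 83.585.

S* ≈ 83.6 tubs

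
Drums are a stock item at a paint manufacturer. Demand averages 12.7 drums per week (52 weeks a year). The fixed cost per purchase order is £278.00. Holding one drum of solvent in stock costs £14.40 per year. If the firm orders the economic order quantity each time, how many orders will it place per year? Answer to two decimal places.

N ≈ 4.14 orders per year

Annual demand D = 12.7 × 52 = 660.4.
EOQ = √(2DS/H) = √(2 × 660.4 × 278 / 14.4) ≈ 159.68.
Orders per year = D / Q* = 660.4 / 159.68 ≈ 4.136.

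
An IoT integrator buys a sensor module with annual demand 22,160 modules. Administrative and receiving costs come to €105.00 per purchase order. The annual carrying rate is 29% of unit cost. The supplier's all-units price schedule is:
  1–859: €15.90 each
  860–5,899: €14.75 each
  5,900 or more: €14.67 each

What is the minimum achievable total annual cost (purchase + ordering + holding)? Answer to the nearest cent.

TC* ≈ €331,321.59

Holding cost per unit per year at price C is H = 0.29·C.
Candidates are each tier's EOQ (if it falls in that tier) and each price-break quantity.
Tier 1 (€15.90): EOQ = 1004.6 exceeds tier's upper bound 859, so this tier is dominated.
EOQ at €14.75 = 1043.0 (feasible in tier 2): TC = 22,160×€14.75 + (22,160/1043.0)×105 + (1043.0/2)×0.29×€14.75 = €331,321.59.
EOQ at €14.67 = 1045.9 < 5900, so use break Q=5900: TC = 22,160×€14.67 + (22,160/5900.0)×105 + (5900.0/2)×0.29×€14.67 = €338,031.76.
Lowest total cost among the candidates is at Q = 1043.0.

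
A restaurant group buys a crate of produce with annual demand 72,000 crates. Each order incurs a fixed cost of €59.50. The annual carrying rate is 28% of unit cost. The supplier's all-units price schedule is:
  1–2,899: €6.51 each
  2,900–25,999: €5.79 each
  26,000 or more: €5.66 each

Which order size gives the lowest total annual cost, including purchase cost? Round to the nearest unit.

Holding cost per unit per year at price C is H = 0.28·C.
Candidates are each tier's EOQ (if it falls in that tier) and each price-break quantity.
EOQ at €6.51 = 2168.1 (feasible in tier 1): TC = 72,000×€6.51 + (72,000/2168.1)×59.5 + (2168.1/2)×0.28×€6.51 = €472,671.93.
EOQ at €5.79 = 2298.9 < 2900, so use break Q=2900: TC = 72,000×€5.79 + (72,000/2900.0)×59.5 + (2900.0/2)×0.28×€5.79 = €420,707.98.
EOQ at €5.66 = 2325.2 < 26000, so use break Q=26000: TC = 72,000×€5.66 + (72,000/26000.0)×59.5 + (26000.0/2)×0.28×€5.66 = €428,287.17.
Lowest total cost is €420,707.98 at Q = 2900.0.

Q* ≈ 2,900 crates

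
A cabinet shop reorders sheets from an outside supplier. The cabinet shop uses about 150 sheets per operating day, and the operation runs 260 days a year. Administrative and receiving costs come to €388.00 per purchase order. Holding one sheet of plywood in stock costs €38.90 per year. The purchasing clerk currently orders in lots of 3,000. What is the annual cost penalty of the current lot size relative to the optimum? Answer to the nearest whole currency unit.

Annual demand D = 150 × 260 = 39,000.
EOQ = √(2DS/H) = √(2 × 39,000 × 388 / 38.9) ≈ 882.04.
Cost at Q* = (D/Q*)S + (Q*/2)H = √(2DSH) ≈ €34,311.36.
Cost at Q = 3,000: (39,000/3,000)×388 + (3,000/2)×38.9 = €5,044.00 + €58,350.00 = €63,394.00.
Excess = €63,394.00 − €34,311.36 = €29,082.64.

Extra cost ≈ €29,083 per year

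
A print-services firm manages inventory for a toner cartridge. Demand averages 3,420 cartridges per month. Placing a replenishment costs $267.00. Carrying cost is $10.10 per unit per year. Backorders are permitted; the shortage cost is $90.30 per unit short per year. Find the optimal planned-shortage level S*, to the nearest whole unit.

Annual demand D = 3,420 × 12 = 41,040.
With planned backorders, Q* = √(2DS/H) · √((H+B)/B).
√(2DS/H) = √(2 × 41,040 × 267 / 10.1) = 1473.037.
√((H+B)/B) = √((10.1+90.3)/90.3) = 1.0544.
Q* ≈ 1553.233.
S* = Q* · H/(H+B) = 1553.233 × 10.1/100.4 ≈ 156.252.

S* ≈ 156 cartridges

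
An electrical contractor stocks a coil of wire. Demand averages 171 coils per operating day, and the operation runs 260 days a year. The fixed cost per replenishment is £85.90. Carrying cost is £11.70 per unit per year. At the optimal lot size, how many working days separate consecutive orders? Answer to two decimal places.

T ≈ 4.73 days

Annual demand D = 171 × 260 = 44,460.
The optimal lot size = √(2DS/H) = √(2 × 44,460 × 85.9 / 11.7) ≈ 807.99.
Cycle time = Q*/D × 260 = 807.99 / 44,460 × 260 ≈ 4.725 days.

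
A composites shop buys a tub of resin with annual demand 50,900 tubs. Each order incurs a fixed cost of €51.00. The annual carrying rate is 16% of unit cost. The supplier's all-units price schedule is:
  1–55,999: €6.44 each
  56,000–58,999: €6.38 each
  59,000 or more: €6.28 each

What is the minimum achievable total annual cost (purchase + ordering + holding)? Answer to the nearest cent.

TC* ≈ €330,108.93

Holding cost per unit per year at price C is H = 0.16·C.
For each price level, check whether its EOQ is feasible; otherwise the best quantity at that price is the breakpoint.
EOQ at €6.44 = 2244.7 (feasible in tier 1): TC = 50,900×€6.44 + (50,900/2244.7)×51 + (2244.7/2)×0.16×€6.44 = €330,108.93.
EOQ at €6.38 = 2255.2 < 56000, so use break Q=56000: TC = 50,900×€6.38 + (50,900/56000.0)×51 + (56000.0/2)×0.16×€6.38 = €353,370.76.
EOQ at €6.28 = 2273.1 < 59000, so use break Q=59000: TC = 50,900×€6.28 + (50,900/59000.0)×51 + (59000.0/2)×0.16×€6.28 = €349,337.60.
Lowest total cost among the candidates is at Q = 2244.7.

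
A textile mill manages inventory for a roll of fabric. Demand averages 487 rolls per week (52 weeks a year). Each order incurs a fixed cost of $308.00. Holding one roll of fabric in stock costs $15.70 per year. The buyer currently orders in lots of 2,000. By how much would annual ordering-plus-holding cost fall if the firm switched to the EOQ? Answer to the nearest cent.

Annual demand D = 487 × 52 = 25,324.
EOQ = √(2DS/H) = √(2 × 25,324 × 308 / 15.7) ≈ 996.80.
Cost at Q* = (D/Q*)S + (Q*/2)H = √(2DSH) ≈ $15,649.71.
Cost at Q = 2,000: (25,324/2,000)×308 + (2,000/2)×15.7 = $3,899.90 + $15,700.00 = $19,599.90.
Excess = $19,599.90 − $15,649.71 = $3,950.18.

Extra cost ≈ $3,950.18 per year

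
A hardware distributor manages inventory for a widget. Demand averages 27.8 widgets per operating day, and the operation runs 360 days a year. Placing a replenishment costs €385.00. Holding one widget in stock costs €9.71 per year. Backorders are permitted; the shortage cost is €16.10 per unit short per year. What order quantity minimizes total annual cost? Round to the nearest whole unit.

Q* ≈ 1,128 widgets

Annual demand D = 27.8 × 360 = 10,008.
With planned backorders, Q* = √(2DS/H) · √((H+B)/B).
√(2DS/H) = √(2 × 10,008 × 385 / 9.71) = 890.860.
√((H+B)/B) = √((9.71+16.1)/16.1) = 1.2661.
Q* ≈ 1127.952.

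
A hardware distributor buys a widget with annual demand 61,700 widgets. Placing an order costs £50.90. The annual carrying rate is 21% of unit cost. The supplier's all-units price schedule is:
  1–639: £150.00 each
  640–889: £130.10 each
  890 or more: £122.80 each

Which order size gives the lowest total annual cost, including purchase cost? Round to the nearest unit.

Q* ≈ 890 widgets

Holding cost per unit per year at price C is H = 0.21·C.
For each price level, check whether its EOQ is feasible; otherwise the best quantity at that price is the breakpoint.
EOQ at £150.00 = 446.5 (feasible in tier 1): TC = 61,700×£150.00 + (61,700/446.5)×50.9 + (446.5/2)×0.21×£150.00 = £9,269,066.04.
EOQ at £130.10 = 479.5 < 640, so use break Q=640: TC = 61,700×£130.10 + (61,700/640.0)×50.9 + (640.0/2)×0.21×£130.10 = £8,040,819.80.
EOQ at £122.80 = 493.5 < 890, so use break Q=890: TC = 61,700×£122.80 + (61,700/890.0)×50.9 + (890.0/2)×0.21×£122.80 = £7,591,764.35.
Lowest total cost is £7,591,764.35 at Q = 890.0.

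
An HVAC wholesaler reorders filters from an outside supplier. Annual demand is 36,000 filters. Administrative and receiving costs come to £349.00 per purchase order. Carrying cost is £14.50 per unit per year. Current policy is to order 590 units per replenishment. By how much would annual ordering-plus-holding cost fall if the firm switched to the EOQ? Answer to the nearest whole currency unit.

Extra cost ≈ £6,484 per year

EOQ = √(2DS/H) = √(2 × 36,000 × 349 / 14.5) ≈ 1316.42.
Cost at Q* = (D/Q*)S + (Q*/2)H = √(2DSH) ≈ £19,088.11.
Cost at Q = 590: (36,000/590)×349 + (590/2)×14.5 = £21,294.92 + £4,277.50 = £25,572.42.
Excess = £25,572.42 − £19,088.11 = £6,484.30.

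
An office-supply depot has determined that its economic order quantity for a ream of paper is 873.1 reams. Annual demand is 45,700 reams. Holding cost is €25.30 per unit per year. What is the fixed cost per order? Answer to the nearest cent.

S ≈ €211.01

The basic EOQ model gives Q* = √(2DS/H); rearrange for the unknown.
From Q* = √(2DS/H): S = Q*²H / (2D) = 873.1² × 25.3 / (2 × 45,700) = 211.0096.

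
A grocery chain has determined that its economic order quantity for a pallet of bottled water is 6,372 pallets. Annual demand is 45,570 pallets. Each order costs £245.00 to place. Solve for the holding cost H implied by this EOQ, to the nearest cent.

Squaring Q* = √(2DS/H) gives Q*² = 2DS/H.
From Q* = √(2DS/H): H = 2DS / Q*² = 2 × 45,570 × 245 / 6,372² = 0.5500.

H ≈ £0.55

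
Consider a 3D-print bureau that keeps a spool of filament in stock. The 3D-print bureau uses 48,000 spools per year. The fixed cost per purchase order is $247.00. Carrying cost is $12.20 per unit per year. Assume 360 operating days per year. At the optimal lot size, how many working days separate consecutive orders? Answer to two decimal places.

T ≈ 10.46 days

The optimal lot size = √(2DS/H) = √(2 × 48,000 × 247 / 12.2) ≈ 1394.13.
Cycle time = Q*/D × 360 = 1394.13 / 48,000 × 360 ≈ 10.456 days.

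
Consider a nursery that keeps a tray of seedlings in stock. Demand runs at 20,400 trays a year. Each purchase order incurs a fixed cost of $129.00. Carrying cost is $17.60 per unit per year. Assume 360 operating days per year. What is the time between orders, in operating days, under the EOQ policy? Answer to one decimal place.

The optimal lot size = √(2DS/H) = √(2 × 20,400 × 129 / 17.6) ≈ 546.85.
Cycle time = Q*/D × 360 = 546.85 / 20,400 × 360 ≈ 9.650 days.

T ≈ 9.7 days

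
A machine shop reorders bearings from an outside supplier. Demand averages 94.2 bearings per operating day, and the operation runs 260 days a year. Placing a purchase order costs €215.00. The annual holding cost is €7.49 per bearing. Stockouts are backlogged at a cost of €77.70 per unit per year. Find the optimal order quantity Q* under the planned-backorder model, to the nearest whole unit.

Q* ≈ 1,242 bearings

Annual demand D = 94.2 × 260 = 24,492.
With planned backorders, Q* = √(2DS/H) · √((H+B)/B).
√(2DS/H) = √(2 × 24,492 × 215 / 7.49) = 1185.784.
√((H+B)/B) = √((7.49+77.7)/77.7) = 1.0471.
Q* ≈ 1241.622.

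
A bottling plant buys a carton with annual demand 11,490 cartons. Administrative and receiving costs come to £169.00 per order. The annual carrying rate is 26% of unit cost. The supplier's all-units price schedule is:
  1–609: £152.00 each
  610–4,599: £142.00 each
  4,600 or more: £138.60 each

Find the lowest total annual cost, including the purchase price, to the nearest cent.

TC* ≈ £1,646,023.90

Holding cost per unit per year at price C is H = 0.26·C.
For each price level, check whether its EOQ is feasible; otherwise the best quantity at that price is the breakpoint.
EOQ at £152.00 = 313.5 (feasible in tier 1): TC = 11,490×£152.00 + (11,490/313.5)×169 + (313.5/2)×0.26×£152.00 = £1,758,868.73.
EOQ at £142.00 = 324.3 < 610, so use break Q=610: TC = 11,490×£142.00 + (11,490/610.0)×169 + (610.0/2)×0.26×£142.00 = £1,646,023.90.
EOQ at £138.60 = 328.3 < 4600, so use break Q=4600: TC = 11,490×£138.60 + (11,490/4600.0)×169 + (4600.0/2)×0.26×£138.60 = £1,675,818.93.
Lowest total cost among the candidates is at Q = 610.0.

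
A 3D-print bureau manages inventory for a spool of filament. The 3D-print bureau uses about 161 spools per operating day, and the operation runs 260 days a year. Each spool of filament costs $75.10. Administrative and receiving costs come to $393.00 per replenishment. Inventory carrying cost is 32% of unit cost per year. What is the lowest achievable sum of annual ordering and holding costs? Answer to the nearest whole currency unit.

Annual demand D = 161 × 260 = 41,860.
Holding cost H = 0.32 × $75.10 = $24.0320 per unit per year.
The optimal lot size = √(2DS/H) = √(2 × 41,860 × 393 / 24.032) ≈ 1170.08.
At Q*, ordering cost (D/Q*)S equals holding cost (Q*/2)H, each = √(DSH/2).
Minimum total = √(2DSH) = √(2 × 41,860 × 393 × 24.032) ≈ 28119.387.

TC* ≈ $28,119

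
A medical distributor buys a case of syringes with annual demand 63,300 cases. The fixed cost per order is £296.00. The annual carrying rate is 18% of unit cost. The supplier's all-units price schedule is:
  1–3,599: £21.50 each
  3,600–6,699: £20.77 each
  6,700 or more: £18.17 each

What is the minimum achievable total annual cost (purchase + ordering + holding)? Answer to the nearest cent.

Holding cost per unit per year at price C is H = 0.18·C.
For each price level, check whether its EOQ is feasible; otherwise the best quantity at that price is the breakpoint.
EOQ at £21.50 = 3111.8 (feasible in tier 1): TC = 63,300×£21.50 + (63,300/3111.8)×296 + (3111.8/2)×0.18×£21.50 = £1,372,992.54.
EOQ at £20.77 = 3166.0 < 3600, so use break Q=3600: TC = 63,300×£20.77 + (63,300/3600.0)×296 + (3600.0/2)×0.18×£20.77 = £1,326,675.15.
EOQ at £18.17 = 3384.9 < 6700, so use break Q=6700: TC = 63,300×£18.17 + (63,300/6700.0)×296 + (6700.0/2)×0.18×£18.17 = £1,163,914.05.
Lowest total cost among the candidates is at Q = 6700.0.

TC* ≈ £1,163,914.05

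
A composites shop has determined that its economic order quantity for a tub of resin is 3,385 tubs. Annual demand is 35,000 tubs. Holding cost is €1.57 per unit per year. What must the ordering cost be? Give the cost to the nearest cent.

The basic EOQ model gives Q* = √(2DS/H); rearrange for the unknown.
From Q* = √(2DS/H): S = Q*²H / (2D) = 3,385² × 1.57 / (2 × 35,000) = 256.9916.

S ≈ €256.99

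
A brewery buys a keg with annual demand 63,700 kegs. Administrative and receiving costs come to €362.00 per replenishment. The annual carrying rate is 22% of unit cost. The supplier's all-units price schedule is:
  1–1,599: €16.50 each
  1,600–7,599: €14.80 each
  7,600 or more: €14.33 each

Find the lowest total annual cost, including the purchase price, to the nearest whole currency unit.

TC* ≈ €927,835

Holding cost per unit per year at price C is H = 0.22·C.
For each price level, check whether its EOQ is feasible; otherwise the best quantity at that price is the breakpoint.
Tier 1 (€16.50): EOQ = 3564.4 exceeds tier's upper bound 1599, so this tier is dominated.
EOQ at €14.80 = 3763.5 (feasible in tier 2): TC = 63,700×€14.80 + (63,700/3763.5)×362 + (3763.5/2)×0.22×€14.80 = €955,014.09.
EOQ at €14.33 = 3824.8 < 7600, so use break Q=7600: TC = 63,700×€14.33 + (63,700/7600.0)×362 + (7600.0/2)×0.22×€14.33 = €927,835.01.
Lowest total cost among the candidates is at Q = 7600.0.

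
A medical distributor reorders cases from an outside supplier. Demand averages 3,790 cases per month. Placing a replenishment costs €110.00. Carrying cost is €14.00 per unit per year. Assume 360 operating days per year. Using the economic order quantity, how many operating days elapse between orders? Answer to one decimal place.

T ≈ 6.7 days

Annual demand D = 3,790 × 12 = 45,480.
Q* = √(2DS/H) = √(2 × 45,480 × 110 / 14) ≈ 845.39.
Cycle time = Q*/D × 360 = 845.39 / 45,480 × 360 ≈ 6.692 days.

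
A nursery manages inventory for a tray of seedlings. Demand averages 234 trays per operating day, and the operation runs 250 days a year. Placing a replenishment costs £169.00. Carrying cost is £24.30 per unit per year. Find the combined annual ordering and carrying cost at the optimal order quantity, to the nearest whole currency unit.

TC* ≈ £21,920

Annual demand D = 234 × 250 = 58,500.
Q* = √(2DS/H) = √(2 × 58,500 × 169 / 24.3) ≈ 902.06.
At the optimum the two cost components are equal, so total cost = 2·(Q*/2)H = Q*·H.
Minimum total = √(2DSH) = √(2 × 58,500 × 169 × 24.3) ≈ 21919.943.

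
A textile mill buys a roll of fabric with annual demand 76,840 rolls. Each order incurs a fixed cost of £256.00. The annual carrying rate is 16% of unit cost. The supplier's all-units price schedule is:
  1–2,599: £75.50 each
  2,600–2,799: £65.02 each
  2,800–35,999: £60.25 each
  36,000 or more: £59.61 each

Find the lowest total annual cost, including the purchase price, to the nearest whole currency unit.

Holding cost per unit per year at price C is H = 0.16·C.
For each price level, check whether its EOQ is feasible; otherwise the best quantity at that price is the breakpoint.
EOQ at £75.50 = 1804.7 (feasible in tier 1): TC = 76,840×£75.50 + (76,840/1804.7)×256 + (1804.7/2)×0.16×£75.50 = £5,823,220.28.
EOQ at £65.02 = 1944.7 < 2600, so use break Q=2600: TC = 76,840×£65.02 + (76,840/2600.0)×256 + (2600.0/2)×0.16×£65.02 = £5,017,226.74.
EOQ at £60.25 = 2020.2 < 2800, so use break Q=2800: TC = 76,840×£60.25 + (76,840/2800.0)×256 + (2800.0/2)×0.16×£60.25 = £4,650,131.37.
EOQ at £59.61 = 2031.0 < 36000, so use break Q=36000: TC = 76,840×£59.61 + (76,840/36000.0)×256 + (36000.0/2)×0.16×£59.61 = £4,752,655.62.
Lowest total cost among the candidates is at Q = 2800.0.

TC* ≈ £4,650,131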